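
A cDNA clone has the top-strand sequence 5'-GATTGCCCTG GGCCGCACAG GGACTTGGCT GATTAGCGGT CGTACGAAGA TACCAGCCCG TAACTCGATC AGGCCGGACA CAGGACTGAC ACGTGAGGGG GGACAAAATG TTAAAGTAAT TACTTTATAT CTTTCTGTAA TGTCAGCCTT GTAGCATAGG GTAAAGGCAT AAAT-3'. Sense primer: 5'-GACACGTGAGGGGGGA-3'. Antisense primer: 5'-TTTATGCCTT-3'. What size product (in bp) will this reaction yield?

86 bp

The forward primer matches the template at positions 88–103.
Reverse complement of the reverse primer: AAGGCATAAA. This occurs on the top strand at positions 164–173.
Product length = (reverse-primer end) − (forward-primer start) + 1 = 173 − 88 + 1 = 86 bp.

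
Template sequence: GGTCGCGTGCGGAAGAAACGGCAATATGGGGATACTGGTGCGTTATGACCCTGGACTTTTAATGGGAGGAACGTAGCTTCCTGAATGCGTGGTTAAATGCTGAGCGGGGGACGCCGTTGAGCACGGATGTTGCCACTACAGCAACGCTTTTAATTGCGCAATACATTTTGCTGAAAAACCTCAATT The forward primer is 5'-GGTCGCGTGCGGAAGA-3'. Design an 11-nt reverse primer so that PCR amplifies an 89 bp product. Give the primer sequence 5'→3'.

5'-CGCATTCAGGA-3'

The forward primer binds at positions 1–16, so an 89 bp product ends at position 1 + 89 − 1 = 89.
The reverse primer anneals to the top strand over positions 79–89, i.e. to TCCTGAATGCG.
Its sequence written 5'→3' is the reverse complement: CGCATTCAGGA.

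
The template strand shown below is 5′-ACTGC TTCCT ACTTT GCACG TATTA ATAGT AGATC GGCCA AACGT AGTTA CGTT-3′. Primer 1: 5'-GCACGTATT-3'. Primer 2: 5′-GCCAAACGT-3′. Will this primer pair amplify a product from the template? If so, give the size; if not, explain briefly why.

Primer 1 (GCACGTATT) matches the top strand at positions 16–24 (3' end points downstream).
Primer 2 (GCCAAACGT) also matches the top strand directly, at positions 37–45 — its reverse complement ACGTTTGGC is not present.
Both primers anneal to the bottom strand with 3' ends pointing the same way, so neither can prime synthesis back toward the other.

No product — both primers anneal to the same strand and extend in the same direction.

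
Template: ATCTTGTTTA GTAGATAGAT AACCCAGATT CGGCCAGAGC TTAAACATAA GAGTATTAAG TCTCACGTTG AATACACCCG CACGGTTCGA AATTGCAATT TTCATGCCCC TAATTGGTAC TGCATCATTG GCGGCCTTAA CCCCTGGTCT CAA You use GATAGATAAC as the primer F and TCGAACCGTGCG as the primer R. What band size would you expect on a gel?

77 bp

The forward primer matches the template at positions 14–23.
Taking the reverse complement of TCGAACCGTGCG gives CGCACGGTTCGA, found at positions 79–90 on the template; the primer anneals here to the top strand with its 3' end pointing upstream.
The product runs from position 14 to position 90, so its length is 90 − 14 + 1 = 77 bp.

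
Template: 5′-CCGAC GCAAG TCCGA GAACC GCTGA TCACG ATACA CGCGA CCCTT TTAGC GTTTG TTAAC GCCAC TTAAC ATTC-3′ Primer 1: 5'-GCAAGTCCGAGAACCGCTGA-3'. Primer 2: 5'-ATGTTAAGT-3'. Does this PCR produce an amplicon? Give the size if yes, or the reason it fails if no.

Yes — a 67 bp product.

Primer 1 (GCAAGTCCGAGAACCGCTGA) matches the top strand at positions 6–25; it acts as a forward primer.
Primer 2's reverse complement is ACTTAACAT, matching the top strand at positions 64–72; it acts as a reverse primer.
The 3' ends face each other across positions 6–72, giving a 67 bp product.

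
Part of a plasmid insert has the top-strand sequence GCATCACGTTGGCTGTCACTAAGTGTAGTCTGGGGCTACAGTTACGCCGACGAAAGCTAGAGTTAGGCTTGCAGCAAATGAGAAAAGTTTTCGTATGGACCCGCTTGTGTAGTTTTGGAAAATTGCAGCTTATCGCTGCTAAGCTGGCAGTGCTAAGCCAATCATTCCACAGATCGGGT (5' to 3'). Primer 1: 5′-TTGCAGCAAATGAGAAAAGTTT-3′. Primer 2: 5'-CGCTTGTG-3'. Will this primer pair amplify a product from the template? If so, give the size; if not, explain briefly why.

Primer 1 (TTGCAGCAAATGAGAAAAGTTT) matches the top strand at positions 69–90 (3' end points downstream).
Primer 2 (CGCTTGTG) also matches the top strand directly, at positions 102–109 — its reverse complement CACAAGCG is not present.
Both primers anneal to the bottom strand with 3' ends pointing the same way, so neither can prime synthesis back toward the other.

No product — both primers anneal to the same strand and extend in the same direction.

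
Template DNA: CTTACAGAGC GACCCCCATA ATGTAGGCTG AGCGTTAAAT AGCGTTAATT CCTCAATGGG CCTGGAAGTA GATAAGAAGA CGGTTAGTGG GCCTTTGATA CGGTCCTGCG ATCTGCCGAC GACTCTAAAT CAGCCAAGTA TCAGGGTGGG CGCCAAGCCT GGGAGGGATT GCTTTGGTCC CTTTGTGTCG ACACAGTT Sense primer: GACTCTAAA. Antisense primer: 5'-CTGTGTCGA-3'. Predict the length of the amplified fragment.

Forward primer GACTCTAAA is found on the top strand at positions 121–129.
Taking the reverse complement of CTGTGTCGA gives TCGACACAG, found at positions 188–196 on the template; the primer anneals here to the top strand with its 3' end pointing upstream.
Amplicon spans positions 121–196: 76 bp.

76 bp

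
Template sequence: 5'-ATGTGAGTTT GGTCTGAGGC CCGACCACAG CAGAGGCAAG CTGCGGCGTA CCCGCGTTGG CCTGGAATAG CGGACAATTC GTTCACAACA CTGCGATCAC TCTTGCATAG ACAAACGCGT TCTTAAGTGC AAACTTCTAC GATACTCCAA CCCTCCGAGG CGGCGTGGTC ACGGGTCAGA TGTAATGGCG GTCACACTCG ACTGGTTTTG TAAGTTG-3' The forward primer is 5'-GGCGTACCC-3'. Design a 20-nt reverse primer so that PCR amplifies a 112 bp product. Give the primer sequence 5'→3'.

The forward primer binds at positions 45–53, so a 112 bp product ends at position 45 + 112 − 1 = 156.
The reverse primer anneals to the top strand over positions 137–156, i.e. to CTACGATACTCCAACCCTCC.
Its sequence written 5'→3' is the reverse complement: GGAGGGTTGGAGTATCGTAG.

5'-GGAGGGTTGGAGTATCGTAG-3'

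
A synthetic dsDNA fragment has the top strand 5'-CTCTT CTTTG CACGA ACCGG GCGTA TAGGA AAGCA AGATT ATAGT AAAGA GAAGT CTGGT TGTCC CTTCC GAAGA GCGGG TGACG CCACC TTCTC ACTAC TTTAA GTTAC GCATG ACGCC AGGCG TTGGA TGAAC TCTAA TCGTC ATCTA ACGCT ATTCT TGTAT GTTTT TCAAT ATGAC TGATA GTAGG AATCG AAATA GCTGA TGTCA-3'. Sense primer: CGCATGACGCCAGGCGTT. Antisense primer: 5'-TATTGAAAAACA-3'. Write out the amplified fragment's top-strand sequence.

5'-CGCATGACGCCAGGCGTTGGATGAACTCTAATCGTCATCTAACGCTATTCTTGTATGTTTTTCAATA-3'

Forward primer CGCATGACGCCAGGCGTT is found on the top strand at positions 110–127.
Reverse complement of the reverse primer: TGTTTTTCAATA. This occurs on the top strand at positions 165–176.
The product is the template from position 110 through 176 (67 bp).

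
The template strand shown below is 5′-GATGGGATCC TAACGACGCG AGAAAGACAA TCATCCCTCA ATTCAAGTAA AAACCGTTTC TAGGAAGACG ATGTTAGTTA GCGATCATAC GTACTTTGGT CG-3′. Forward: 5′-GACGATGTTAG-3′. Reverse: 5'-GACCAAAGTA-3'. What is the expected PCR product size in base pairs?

35 bp

Forward primer GACGATGTTAG is found on the top strand at positions 67–77.
The reverse primer's reverse complement is TACTTTGGTC, which matches the template at positions 92–101.
The product runs from position 67 to position 101, so its length is 101 − 67 + 1 = 35 bp.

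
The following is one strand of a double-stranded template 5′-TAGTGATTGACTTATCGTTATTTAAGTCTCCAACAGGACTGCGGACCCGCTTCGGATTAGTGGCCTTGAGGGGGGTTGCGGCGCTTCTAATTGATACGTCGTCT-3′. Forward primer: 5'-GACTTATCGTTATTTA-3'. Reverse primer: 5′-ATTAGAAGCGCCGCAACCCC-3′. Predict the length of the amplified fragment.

Forward primer GACTTATCGTTATTTA is found on the top strand at positions 9–24.
Taking the reverse complement of ATTAGAAGCGCCGCAACCCC gives GGGGTTGCGGCGCTTCTAAT, found at positions 72–91 on the template; the primer anneals here to the top strand with its 3' end pointing upstream.
Amplicon spans positions 9–91: 83 bp.

83 bp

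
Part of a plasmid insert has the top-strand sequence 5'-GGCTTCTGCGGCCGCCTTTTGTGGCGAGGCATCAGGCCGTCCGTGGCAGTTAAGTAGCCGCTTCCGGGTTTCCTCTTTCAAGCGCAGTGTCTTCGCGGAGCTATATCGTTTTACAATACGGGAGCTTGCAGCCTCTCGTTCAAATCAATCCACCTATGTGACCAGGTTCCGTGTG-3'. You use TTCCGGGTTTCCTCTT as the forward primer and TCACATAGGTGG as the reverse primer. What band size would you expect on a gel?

Scanning the template, TTCCGGGTTTCCTCTT occurs at positions 62–77; this primer anneals to the bottom strand there with its 3' end pointing downstream.
The reverse primer's reverse complement is CCACCTATGTGA, which matches the template at positions 150–161.
Amplicon spans positions 62–161: 100 bp.

100 bp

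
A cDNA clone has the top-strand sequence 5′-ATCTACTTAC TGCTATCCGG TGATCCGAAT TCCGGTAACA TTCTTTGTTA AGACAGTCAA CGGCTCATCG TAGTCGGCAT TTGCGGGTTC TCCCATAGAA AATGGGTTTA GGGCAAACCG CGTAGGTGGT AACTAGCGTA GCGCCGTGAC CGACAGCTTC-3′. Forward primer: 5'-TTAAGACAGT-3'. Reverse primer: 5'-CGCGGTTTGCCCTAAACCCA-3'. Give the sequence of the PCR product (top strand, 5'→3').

5'-TTAAGACAGTCAACGGCTCATCGTAGTCGGCATTTGCGGGTTCTCCCATAGAAAATGGGTTTAGGGCAAACCGCG-3'

The forward primer matches the template at positions 48–57.
Reverse complement of the reverse primer: TGGGTTTAGGGCAAACCGCG. This occurs on the top strand at positions 103–122.
The product is the template from position 48 through 122 (75 bp).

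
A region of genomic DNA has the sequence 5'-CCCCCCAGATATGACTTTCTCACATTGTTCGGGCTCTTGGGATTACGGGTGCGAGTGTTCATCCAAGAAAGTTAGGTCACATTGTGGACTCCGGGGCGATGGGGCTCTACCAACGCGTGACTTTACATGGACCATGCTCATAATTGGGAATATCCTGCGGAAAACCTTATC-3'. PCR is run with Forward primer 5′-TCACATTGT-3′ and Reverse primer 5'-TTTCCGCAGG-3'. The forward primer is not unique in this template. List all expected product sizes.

The forward primer TCACATTGT matches the top strand at positions 20–28, 77–85.
The reverse primer's reverse complement is CCTGCGGAAA, matching at positions 154–163.
Each forward site pairs with the reverse site to give a product ending at position 163: sizes 144, 87 bp.

144 bp, 87 bp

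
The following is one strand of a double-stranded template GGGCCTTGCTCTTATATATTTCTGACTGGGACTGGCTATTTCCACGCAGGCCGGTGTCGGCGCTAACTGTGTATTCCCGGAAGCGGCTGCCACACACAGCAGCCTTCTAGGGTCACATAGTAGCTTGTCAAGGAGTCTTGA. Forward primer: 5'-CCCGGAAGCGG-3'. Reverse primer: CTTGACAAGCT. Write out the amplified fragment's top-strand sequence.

5'-CCCGGAAGCGGCTGCCACACACAGCAGCCTTCTAGGGTCACATAGTAGCTTGTCAAG-3'

The forward primer matches the template at positions 76–86.
Reverse complement of the reverse primer: AGCTTGTCAAG. This occurs on the top strand at positions 122–132.
The product is the template from position 76 through 132 (57 bp).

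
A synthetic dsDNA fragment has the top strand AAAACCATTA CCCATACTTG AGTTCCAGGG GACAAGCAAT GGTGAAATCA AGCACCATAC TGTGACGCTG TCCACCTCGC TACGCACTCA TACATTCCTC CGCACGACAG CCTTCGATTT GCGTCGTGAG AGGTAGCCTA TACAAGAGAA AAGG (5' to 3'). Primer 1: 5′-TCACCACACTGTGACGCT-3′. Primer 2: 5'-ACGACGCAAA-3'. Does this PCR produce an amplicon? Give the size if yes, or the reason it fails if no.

No product — primer 1 has no binding site in the template.

Primer 1 (TCACCACACTGTGACGCT) does not match the top strand, and its reverse complement AGCGTCACAGTGTGGTGA does not match either.
With no annealing site for primer 1, no amplification occurs.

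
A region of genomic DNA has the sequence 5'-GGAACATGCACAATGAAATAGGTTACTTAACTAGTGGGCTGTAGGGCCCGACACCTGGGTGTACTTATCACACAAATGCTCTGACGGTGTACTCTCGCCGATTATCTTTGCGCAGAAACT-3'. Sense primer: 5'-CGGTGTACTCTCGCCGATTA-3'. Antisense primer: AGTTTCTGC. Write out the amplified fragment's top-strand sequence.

5'-CGGTGTACTCTCGCCGATTATCTTTGCGCAGAAACT-3'

Forward primer CGGTGTACTCTCGCCGATTA is found on the top strand at positions 85–104.
The reverse primer's reverse complement is GCAGAAACT, which matches the template at positions 112–120.
The product is the template from position 85 through 120 (36 bp).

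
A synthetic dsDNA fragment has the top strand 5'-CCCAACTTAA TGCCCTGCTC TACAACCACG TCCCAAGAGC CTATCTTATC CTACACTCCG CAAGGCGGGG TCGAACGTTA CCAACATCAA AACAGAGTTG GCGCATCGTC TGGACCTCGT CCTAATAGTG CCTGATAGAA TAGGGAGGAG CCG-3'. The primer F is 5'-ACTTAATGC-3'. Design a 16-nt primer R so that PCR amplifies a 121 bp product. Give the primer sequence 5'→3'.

5'-TTAGGACGAGGTCCAG-3'

The forward primer binds at positions 5–13, so a 121 bp product ends at position 5 + 121 − 1 = 125.
The reverse primer anneals to the top strand over positions 110–125, i.e. to CTGGACCTCGTCCTAA.
Its sequence written 5'→3' is the reverse complement: TTAGGACGAGGTCCAG.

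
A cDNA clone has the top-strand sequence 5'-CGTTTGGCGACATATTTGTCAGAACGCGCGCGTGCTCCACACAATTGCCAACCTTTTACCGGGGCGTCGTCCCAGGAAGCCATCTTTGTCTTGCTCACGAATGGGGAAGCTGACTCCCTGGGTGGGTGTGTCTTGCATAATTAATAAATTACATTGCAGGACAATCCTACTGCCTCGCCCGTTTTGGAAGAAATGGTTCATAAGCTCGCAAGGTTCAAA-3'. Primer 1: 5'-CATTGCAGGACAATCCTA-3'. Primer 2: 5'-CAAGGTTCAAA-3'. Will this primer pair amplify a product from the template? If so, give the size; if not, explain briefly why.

Primer 1 (CATTGCAGGACAATCCTA) matches the top strand at positions 152–169 (3' end points downstream).
Primer 2 (CAAGGTTCAAA) also matches the top strand directly, at positions 209–219 — its reverse complement TTTGAACCTTG is not present.
Both primers anneal to the bottom strand with 3' ends pointing the same way, so neither can prime synthesis back toward the other.

No product — both primers anneal to the same strand and extend in the same direction.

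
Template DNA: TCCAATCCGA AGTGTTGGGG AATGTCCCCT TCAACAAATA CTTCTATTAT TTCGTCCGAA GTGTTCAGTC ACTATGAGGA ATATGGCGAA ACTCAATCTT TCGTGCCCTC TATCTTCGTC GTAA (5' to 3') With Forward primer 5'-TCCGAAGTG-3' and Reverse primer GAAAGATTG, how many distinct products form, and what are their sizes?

The forward primer TCCGAAGTG matches the top strand at positions 6–14, 55–63.
The reverse primer's reverse complement is CAATCTTTC, matching at positions 94–102.
Each forward site pairs with the reverse site to give a product ending at position 102: sizes 97, 48 bp.

Two products: 97 bp, 48 bp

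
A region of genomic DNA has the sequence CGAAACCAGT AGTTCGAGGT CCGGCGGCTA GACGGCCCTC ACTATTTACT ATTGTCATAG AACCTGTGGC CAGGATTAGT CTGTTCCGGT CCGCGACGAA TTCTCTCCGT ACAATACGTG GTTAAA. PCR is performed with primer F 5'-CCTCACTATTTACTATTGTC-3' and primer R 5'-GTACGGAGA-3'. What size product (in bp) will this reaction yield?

76 bp

Forward primer CCTCACTATTTACTATTGTC is found on the top strand at positions 37–56.
The reverse primer's reverse complement is TCTCCGTAC, which matches the template at positions 104–112.
Amplicon spans positions 37–112: 76 bp.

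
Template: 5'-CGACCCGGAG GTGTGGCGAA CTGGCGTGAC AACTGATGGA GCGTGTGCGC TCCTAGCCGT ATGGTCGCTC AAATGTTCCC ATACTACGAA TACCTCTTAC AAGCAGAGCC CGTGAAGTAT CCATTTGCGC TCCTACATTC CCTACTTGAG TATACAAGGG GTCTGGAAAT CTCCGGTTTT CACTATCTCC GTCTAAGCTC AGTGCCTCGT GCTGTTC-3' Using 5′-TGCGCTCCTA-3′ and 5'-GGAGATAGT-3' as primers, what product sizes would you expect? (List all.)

145 bp, 65 bp

The forward primer TGCGCTCCTA matches the top strand at positions 46–55, 126–135.
The reverse primer's reverse complement is ACTATCTCC, matching at positions 182–190.
Each forward site pairs with the reverse site to give a product ending at position 190: sizes 145, 65 bp.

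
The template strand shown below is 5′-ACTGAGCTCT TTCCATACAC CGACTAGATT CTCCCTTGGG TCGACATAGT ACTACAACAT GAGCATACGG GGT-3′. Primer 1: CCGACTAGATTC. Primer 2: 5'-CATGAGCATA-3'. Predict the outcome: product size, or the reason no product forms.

Primer 1 (CCGACTAGATTC) matches the top strand at positions 20–31 (3' end points downstream).
Primer 2 (CATGAGCATA) also matches the top strand directly, at positions 58–67 — its reverse complement TATGCTCATG is not present.
Both primers anneal to the bottom strand with 3' ends pointing the same way, so neither can prime synthesis back toward the other.

No product — both primers anneal to the same strand and extend in the same direction.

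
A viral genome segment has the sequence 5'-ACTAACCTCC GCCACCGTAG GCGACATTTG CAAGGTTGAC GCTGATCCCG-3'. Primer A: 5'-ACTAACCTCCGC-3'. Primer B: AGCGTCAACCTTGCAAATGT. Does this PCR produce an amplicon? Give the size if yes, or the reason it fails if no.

Yes — a 43 bp product.

Primer A (ACTAACCTCCGC) matches the top strand at positions 1–12; it acts as a forward primer.
Primer B's reverse complement is ACATTTGCAAGGTTGACGCT, matching the top strand at positions 24–43; it acts as a reverse primer.
The 3' ends face each other across positions 1–43, giving a 43 bp product.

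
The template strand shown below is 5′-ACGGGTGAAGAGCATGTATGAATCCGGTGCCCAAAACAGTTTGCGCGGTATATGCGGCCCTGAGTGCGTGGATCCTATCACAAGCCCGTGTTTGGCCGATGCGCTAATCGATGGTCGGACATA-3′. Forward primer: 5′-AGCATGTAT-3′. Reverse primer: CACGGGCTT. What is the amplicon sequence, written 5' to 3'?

5'-AGCATGTATGAATCCGGTGCCCAAAACAGTTTGCGCGGTATATGCGGCCCTGAGTGCGTGGATCCTATCACAAGCCCGTG-3'

The forward primer matches the template at positions 11–19.
The reverse primer's reverse complement is AAGCCCGTG, which matches the template at positions 82–90.
The product is the template from position 11 through 90 (80 bp).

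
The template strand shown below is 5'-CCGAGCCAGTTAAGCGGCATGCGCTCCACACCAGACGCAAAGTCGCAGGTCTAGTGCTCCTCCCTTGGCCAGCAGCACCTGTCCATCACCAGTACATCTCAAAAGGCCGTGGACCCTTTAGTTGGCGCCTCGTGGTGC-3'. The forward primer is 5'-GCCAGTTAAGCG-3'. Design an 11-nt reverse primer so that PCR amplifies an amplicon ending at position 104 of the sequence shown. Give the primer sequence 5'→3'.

The forward primer binds at positions 5–16; the product's 3' end on the top strand is position 104.
The reverse primer anneals to the top strand over positions 94–104, i.e. to ACATCTCAAAA.
Its sequence written 5'→3' is the reverse complement: TTTTGAGATGT.

5'-TTTTGAGATGT-3'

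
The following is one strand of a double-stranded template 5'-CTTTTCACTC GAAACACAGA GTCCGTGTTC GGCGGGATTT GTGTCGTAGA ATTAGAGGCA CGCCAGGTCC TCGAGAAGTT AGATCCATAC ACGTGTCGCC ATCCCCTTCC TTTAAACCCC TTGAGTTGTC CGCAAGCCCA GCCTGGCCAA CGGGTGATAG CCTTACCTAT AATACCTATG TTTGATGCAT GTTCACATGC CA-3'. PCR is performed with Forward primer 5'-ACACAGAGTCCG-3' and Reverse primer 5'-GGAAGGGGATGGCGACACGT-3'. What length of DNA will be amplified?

97 bp

Forward primer ACACAGAGTCCG is found on the top strand at positions 14–25.
Taking the reverse complement of GGAAGGGGATGGCGACACGT gives ACGTGTCGCCATCCCCTTCC, found at positions 91–110 on the template; the primer anneals here to the top strand with its 3' end pointing upstream.
Product length = (reverse-primer end) − (forward-primer start) + 1 = 110 − 14 + 1 = 97 bp.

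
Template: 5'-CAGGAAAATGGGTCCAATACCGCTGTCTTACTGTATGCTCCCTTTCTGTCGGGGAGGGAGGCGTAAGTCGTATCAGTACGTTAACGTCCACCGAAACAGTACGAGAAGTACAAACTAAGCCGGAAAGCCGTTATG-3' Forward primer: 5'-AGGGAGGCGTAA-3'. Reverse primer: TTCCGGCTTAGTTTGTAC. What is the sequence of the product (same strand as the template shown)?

5'-AGGGAGGCGTAAGTCGTATCAGTACGTTAACGTCCACCGAAACAGTACGAGAAGTACAAACTAAGCCGGAA-3'

The forward primer matches the template at positions 55–66.
Taking the reverse complement of TTCCGGCTTAGTTTGTAC gives GTACAAACTAAGCCGGAA, found at positions 108–125 on the template; the primer anneals here to the top strand with its 3' end pointing upstream.
The product is the template from position 55 through 125 (71 bp).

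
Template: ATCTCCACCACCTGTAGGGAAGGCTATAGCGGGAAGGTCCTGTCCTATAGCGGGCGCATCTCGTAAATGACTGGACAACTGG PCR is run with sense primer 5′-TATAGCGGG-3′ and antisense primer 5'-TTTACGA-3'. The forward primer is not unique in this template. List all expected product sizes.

43 bp, 22 bp

The forward primer TATAGCGGG matches the top strand at positions 25–33, 46–54.
The reverse primer's reverse complement is TCGTAAA, matching at positions 61–67.
Each forward site pairs with the reverse site to give a product ending at position 67: sizes 43, 22 bp.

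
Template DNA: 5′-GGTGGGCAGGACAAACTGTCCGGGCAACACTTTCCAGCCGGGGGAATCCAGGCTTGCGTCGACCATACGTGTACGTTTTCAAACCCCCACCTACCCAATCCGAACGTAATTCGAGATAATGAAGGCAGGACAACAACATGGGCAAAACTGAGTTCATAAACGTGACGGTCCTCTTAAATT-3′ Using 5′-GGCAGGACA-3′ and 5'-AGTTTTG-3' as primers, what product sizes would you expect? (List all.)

145 bp, 26 bp

The forward primer GGCAGGACA matches the top strand at positions 5–13, 124–132.
The reverse primer's reverse complement is CAAAACT, matching at positions 143–149.
Each forward site pairs with the reverse site to give a product ending at position 149: sizes 145, 26 bp.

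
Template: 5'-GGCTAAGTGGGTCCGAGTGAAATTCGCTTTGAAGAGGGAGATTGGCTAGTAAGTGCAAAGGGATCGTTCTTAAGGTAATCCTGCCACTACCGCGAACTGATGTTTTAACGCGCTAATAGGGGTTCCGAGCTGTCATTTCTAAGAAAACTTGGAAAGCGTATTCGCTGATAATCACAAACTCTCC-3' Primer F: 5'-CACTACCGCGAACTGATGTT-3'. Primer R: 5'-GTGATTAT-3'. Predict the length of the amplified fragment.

91 bp

The forward primer matches the template at positions 85–104.
Reverse complement of the reverse primer: ATAATCAC. This occurs on the top strand at positions 168–175.
Amplicon spans positions 85–175: 91 bp.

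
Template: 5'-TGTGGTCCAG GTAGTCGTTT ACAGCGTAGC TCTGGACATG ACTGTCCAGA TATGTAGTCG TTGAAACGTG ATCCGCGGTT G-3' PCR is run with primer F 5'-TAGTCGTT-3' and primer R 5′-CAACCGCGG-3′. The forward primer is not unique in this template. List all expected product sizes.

The forward primer TAGTCGTT matches the top strand at positions 12–19, 55–62.
The reverse primer's reverse complement is CCGCGGTTG, matching at positions 73–81.
Each forward site pairs with the reverse site to give a product ending at position 81: sizes 70, 27 bp.

70 bp, 27 bp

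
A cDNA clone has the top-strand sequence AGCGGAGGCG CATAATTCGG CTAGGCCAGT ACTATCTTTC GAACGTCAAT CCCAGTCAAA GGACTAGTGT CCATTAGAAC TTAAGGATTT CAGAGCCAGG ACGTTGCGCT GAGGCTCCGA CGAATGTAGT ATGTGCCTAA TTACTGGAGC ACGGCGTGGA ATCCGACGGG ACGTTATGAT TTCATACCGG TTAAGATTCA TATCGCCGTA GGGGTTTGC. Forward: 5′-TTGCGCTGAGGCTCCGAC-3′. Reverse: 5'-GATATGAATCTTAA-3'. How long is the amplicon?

The forward primer matches the template at positions 104–121.
Taking the reverse complement of GATATGAATCTTAA gives TTAAGATTCATATC, found at positions 191–204 on the template; the primer anneals here to the top strand with its 3' end pointing upstream.
Amplicon spans positions 104–204: 101 bp.

101 bp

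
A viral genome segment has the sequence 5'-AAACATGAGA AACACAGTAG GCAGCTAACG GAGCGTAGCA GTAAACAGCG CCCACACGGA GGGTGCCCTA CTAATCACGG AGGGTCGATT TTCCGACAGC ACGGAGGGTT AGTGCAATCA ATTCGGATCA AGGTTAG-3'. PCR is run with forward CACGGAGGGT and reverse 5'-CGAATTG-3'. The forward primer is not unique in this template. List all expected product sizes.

The forward primer CACGGAGGGT matches the top strand at positions 55–64, 76–85, 100–109.
The reverse primer's reverse complement is CAATTCG, matching at positions 119–125.
Each forward site pairs with the reverse site to give a product ending at position 125: sizes 71, 50, 26 bp.

71 bp, 50 bp, 26 bp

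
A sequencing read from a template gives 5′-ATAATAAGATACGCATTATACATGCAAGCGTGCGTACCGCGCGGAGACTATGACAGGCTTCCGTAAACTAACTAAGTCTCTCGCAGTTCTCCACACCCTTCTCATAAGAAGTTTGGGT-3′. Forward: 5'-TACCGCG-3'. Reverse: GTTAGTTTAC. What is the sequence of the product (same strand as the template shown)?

5'-TACCGCGCGGAGACTATGACAGGCTTCCGTAAACTAAC-3'

The forward primer matches the template at positions 35–41.
The reverse primer's reverse complement is GTAAACTAAC, which matches the template at positions 63–72.
The product is the template from position 35 through 72 (38 bp).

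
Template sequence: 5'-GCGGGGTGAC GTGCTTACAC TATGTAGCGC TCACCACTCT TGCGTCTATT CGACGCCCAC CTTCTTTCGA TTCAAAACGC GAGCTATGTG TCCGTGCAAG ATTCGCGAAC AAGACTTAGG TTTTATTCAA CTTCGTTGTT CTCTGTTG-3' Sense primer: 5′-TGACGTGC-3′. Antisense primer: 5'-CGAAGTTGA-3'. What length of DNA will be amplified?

129 bp

Forward primer TGACGTGC is found on the top strand at positions 7–14.
Reverse complement of the reverse primer: TCAACTTCG. This occurs on the top strand at positions 127–135.
The product runs from position 7 to position 135, so its length is 135 − 7 + 1 = 129 bp.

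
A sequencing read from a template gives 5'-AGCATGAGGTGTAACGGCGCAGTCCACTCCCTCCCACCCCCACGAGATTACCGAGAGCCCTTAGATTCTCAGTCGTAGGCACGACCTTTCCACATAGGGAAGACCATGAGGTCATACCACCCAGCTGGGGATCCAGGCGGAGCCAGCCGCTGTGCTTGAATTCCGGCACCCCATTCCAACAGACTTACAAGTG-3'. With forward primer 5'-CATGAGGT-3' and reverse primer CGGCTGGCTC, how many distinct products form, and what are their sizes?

The forward primer CATGAGGT matches the top strand at positions 3–10, 105–112.
The reverse primer's reverse complement is GAGCCAGCCG, matching at positions 140–149.
Each forward site pairs with the reverse site to give a product ending at position 149: sizes 147, 45 bp.

Two products: 147 bp, 45 bp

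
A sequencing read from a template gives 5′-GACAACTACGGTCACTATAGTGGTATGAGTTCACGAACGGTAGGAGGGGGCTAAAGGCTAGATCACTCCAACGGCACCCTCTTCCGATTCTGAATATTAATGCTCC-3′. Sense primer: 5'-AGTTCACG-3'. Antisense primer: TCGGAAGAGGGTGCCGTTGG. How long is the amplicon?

60 bp

The forward primer matches the template at positions 28–35.
Taking the reverse complement of TCGGAAGAGGGTGCCGTTGG gives CCAACGGCACCCTCTTCCGA, found at positions 68–87 on the template; the primer anneals here to the top strand with its 3' end pointing upstream.
Product length = (reverse-primer end) − (forward-primer start) + 1 = 87 − 28 + 1 = 60 bp.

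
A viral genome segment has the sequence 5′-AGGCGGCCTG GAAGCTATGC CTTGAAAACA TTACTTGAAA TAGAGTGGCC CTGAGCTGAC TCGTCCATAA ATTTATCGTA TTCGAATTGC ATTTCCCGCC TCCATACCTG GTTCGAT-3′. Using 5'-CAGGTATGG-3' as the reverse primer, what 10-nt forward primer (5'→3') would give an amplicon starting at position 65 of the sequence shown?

The reverse primer's reverse complement CCATACCTG matches the template at positions 102–110; the product starts at position 65.
The forward primer is identical to the top strand over positions 65–74: CCATAAATTT.

5'-CCATAAATTT-3'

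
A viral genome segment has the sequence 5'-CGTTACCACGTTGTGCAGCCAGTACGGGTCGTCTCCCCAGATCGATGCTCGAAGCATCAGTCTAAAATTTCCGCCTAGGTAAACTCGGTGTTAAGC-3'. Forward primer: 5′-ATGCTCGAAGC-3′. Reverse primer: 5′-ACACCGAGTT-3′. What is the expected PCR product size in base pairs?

47 bp

The forward primer matches the template at positions 45–55.
Reverse complement of the reverse primer: AACTCGGTGT. This occurs on the top strand at positions 82–91.
Amplicon spans positions 45–91: 47 bp.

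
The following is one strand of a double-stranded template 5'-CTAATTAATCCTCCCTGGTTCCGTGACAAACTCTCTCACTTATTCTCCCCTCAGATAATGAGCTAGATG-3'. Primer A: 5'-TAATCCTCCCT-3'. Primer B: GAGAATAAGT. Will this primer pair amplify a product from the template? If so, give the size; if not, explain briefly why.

Primer A (TAATCCTCCCT) matches the top strand at positions 6–16; it acts as a forward primer.
Primer B's reverse complement is ACTTATTCTC, matching the top strand at positions 38–47; it acts as a reverse primer.
The 3' ends face each other across positions 6–47, giving a 42 bp product.

Yes — a 42 bp product.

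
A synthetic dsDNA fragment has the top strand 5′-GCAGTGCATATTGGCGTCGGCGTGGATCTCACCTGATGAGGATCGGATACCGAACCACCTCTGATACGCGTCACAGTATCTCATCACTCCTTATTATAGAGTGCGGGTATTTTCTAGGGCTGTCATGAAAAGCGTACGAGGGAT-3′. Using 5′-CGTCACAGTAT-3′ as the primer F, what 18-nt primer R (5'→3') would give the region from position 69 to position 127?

5'-CATGACAGCCCTAGAAAA-3'

The product's 3' end on the top strand is position 127.
The reverse primer anneals to the top strand over positions 110–127, i.e. to TTTTCTAGGGCTGTCATG.
Its sequence written 5'→3' is the reverse complement: CATGACAGCCCTAGAAAA.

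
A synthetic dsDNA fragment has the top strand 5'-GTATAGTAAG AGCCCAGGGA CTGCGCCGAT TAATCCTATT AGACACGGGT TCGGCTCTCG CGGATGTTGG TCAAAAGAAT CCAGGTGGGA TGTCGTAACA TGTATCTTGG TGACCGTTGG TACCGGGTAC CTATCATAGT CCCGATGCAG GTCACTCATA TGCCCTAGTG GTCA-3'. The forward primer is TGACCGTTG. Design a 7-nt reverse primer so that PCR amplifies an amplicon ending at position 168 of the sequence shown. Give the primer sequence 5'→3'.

The forward primer binds at positions 111–119; the product's 3' end on the top strand is position 168.
The reverse primer anneals to the top strand over positions 162–168, i.e. to GCCCTAG.
Its sequence written 5'→3' is the reverse complement: CTAGGGC.

5'-CTAGGGC-3'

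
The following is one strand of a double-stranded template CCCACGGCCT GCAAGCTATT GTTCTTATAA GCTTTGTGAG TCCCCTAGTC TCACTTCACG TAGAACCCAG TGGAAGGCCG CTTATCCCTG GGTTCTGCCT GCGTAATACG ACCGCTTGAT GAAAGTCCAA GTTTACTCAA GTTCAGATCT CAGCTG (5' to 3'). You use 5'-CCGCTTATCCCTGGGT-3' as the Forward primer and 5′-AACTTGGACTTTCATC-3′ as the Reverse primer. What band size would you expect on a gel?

56 bp

The forward primer matches the template at positions 78–93.
Taking the reverse complement of AACTTGGACTTTCATC gives GATGAAAGTCCAAGTT, found at positions 118–133 on the template; the primer anneals here to the top strand with its 3' end pointing upstream.
Amplicon spans positions 78–133: 56 bp.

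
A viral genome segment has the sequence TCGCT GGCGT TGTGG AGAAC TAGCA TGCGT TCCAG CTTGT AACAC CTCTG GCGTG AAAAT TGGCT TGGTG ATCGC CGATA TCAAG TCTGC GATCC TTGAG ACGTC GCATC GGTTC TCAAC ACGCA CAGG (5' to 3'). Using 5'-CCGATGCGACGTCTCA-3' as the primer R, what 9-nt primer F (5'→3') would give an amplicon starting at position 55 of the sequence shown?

5'-GAAAATTGG-3'

The reverse primer's reverse complement TGAGACGTCGCATCGG matches the template at positions 97–112; the product starts at position 55.
The forward primer is identical to the top strand over positions 55–63: GAAAATTGG.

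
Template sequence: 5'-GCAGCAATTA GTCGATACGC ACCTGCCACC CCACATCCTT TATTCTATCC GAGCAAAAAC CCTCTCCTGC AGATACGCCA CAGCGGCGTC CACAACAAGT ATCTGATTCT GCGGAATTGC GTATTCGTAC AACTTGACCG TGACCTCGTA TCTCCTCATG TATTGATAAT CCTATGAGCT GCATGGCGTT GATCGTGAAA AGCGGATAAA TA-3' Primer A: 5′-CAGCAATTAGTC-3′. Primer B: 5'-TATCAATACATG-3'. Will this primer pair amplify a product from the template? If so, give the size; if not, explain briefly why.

Yes — a 167 bp product.

Primer A (CAGCAATTAGTC) matches the top strand at positions 2–13; it acts as a forward primer.
Primer B's reverse complement is CATGTATTGATA, matching the top strand at positions 157–168; it acts as a reverse primer.
The 3' ends face each other across positions 2–168, giving a 167 bp product.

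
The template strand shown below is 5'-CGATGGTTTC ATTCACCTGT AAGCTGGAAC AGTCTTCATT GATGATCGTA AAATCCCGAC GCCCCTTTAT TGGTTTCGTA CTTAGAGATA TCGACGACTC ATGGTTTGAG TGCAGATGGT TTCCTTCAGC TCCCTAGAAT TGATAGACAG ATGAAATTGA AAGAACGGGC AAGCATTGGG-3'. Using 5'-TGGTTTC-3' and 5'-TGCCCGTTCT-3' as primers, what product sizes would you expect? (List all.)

168 bp, 101 bp, 55 bp

The forward primer TGGTTTC matches the top strand at positions 4–10, 71–77, 117–123.
The reverse primer's reverse complement is AGAACGGGCA, matching at positions 162–171.
Each forward site pairs with the reverse site to give a product ending at position 171: sizes 168, 101, 55 bp.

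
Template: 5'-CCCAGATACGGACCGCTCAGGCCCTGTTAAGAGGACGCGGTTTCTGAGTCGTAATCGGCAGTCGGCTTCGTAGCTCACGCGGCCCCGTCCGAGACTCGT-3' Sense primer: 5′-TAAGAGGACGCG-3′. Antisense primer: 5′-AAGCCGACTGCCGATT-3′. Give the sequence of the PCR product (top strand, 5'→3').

5'-TAAGAGGACGCGGTTTCTGAGTCGTAATCGGCAGTCGGCTT-3'

Forward primer TAAGAGGACGCG is found on the top strand at positions 28–39.
Reverse complement of the reverse primer: AATCGGCAGTCGGCTT. This occurs on the top strand at positions 53–68.
The product is the template from position 28 through 68 (41 bp).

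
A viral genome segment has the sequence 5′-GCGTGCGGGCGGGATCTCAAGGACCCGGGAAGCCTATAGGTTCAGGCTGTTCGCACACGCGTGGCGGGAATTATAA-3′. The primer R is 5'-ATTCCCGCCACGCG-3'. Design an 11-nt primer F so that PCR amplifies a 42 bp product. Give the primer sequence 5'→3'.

5'-AAGCCTATAGG-3'

The reverse primer's reverse complement CGCGTGGCGGGAAT matches the template at positions 58–71, so the product ends at position 71.
A 42 bp product then starts at position 71 − 42 + 1 = 30.
The forward primer is identical to the top strand there: AAGCCTATAGG.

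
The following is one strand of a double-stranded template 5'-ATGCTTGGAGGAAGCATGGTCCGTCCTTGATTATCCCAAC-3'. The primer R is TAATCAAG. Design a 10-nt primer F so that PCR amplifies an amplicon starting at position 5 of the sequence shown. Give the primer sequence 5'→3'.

The reverse primer's reverse complement CTTGATTA matches the template at positions 26–33; the product starts at position 5.
The forward primer is identical to the top strand over positions 5–14: TTGGAGGAAG.

5'-TTGGAGGAAG-3'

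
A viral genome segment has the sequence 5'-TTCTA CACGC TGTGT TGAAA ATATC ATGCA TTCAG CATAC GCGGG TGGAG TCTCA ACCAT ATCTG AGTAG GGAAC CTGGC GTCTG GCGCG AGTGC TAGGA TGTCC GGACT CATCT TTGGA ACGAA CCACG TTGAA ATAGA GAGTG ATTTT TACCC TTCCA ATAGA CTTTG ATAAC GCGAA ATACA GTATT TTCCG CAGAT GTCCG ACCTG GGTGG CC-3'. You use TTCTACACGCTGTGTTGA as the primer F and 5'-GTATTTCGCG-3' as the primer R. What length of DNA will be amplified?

The forward primer matches the template at positions 1–18.
Reverse complement of the reverse primer: CGCGAAATAC. This occurs on the top strand at positions 175–184.
Product length = (reverse-primer end) − (forward-primer start) + 1 = 184 − 1 + 1 = 184 bp.

184 bp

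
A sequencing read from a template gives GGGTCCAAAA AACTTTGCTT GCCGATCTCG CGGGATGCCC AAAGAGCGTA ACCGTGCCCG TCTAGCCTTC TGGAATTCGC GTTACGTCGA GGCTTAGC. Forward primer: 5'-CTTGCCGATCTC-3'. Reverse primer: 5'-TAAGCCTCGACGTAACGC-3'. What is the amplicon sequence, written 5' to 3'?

5'-CTTGCCGATCTCGCGGGATGCCCAAAGAGCGTAACCGTGCCCGTCTAGCCTTCTGGAATTCGCGTTACGTCGAGGCTTA-3'

Scanning the template, CTTGCCGATCTC occurs at positions 18–29; this primer anneals to the bottom strand there with its 3' end pointing downstream.
The reverse primer's reverse complement is GCGTTACGTCGAGGCTTA, which matches the template at positions 79–96.
The product is the template from position 18 through 96 (79 bp).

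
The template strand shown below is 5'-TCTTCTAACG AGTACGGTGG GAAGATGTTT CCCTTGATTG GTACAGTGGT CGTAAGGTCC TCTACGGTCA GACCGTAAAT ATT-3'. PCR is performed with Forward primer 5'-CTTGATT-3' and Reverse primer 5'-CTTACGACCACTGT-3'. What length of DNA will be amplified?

24 bp

Forward primer CTTGATT is found on the top strand at positions 33–39.
Taking the reverse complement of CTTACGACCACTGT gives ACAGTGGTCGTAAG, found at positions 43–56 on the template; the primer anneals here to the top strand with its 3' end pointing upstream.
Amplicon spans positions 33–56: 24 bp.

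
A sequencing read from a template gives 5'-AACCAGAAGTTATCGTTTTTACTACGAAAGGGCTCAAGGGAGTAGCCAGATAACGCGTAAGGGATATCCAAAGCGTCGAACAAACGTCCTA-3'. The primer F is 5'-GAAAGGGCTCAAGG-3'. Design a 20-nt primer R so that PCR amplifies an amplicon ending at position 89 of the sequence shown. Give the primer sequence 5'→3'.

The forward primer binds at positions 26–39; the product's 3' end on the top strand is position 89.
The reverse primer anneals to the top strand over positions 70–89, i.e. to AAAGCGTCGAACAAACGTCC.
Its sequence written 5'→3' is the reverse complement: GGACGTTTGTTCGACGCTTT.

5'-GGACGTTTGTTCGACGCTTT-3'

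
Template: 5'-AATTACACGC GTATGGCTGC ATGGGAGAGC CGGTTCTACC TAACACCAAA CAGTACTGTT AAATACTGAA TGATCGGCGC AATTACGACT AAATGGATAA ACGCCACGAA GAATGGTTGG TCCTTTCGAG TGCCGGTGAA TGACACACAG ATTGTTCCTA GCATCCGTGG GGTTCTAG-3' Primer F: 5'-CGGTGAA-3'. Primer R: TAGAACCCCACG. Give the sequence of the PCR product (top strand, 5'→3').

5'-CGGTGAATGACACACAGATTGTTCCTAGCATCCGTGGGGTTCTA-3'

The forward primer matches the template at positions 134–140.
Taking the reverse complement of TAGAACCCCACG gives CGTGGGGTTCTA, found at positions 166–177 on the template; the primer anneals here to the top strand with its 3' end pointing upstream.
The product is the template from position 134 through 177 (44 bp).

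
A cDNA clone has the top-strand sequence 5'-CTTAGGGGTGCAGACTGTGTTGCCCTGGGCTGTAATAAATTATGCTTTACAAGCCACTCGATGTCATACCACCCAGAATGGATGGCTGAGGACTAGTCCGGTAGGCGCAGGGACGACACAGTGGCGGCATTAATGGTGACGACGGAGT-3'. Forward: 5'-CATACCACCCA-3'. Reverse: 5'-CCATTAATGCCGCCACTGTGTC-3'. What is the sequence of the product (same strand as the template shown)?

5'-CATACCACCCAGAATGGATGGCTGAGGACTAGTCCGGTAGGCGCAGGGACGACACAGTGGCGGCATTAATGG-3'

The forward primer matches the template at positions 65–75.
Reverse complement of the reverse primer: GACACAGTGGCGGCATTAATGG. This occurs on the top strand at positions 115–136.
The product is the template from position 65 through 136 (72 bp).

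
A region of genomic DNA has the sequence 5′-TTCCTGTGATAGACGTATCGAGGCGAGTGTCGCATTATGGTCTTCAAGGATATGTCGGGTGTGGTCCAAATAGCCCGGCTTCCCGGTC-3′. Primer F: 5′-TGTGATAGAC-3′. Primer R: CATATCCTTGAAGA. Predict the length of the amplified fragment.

50 bp

Forward primer TGTGATAGAC is found on the top strand at positions 5–14.
Reverse complement of the reverse primer: TCTTCAAGGATATG. This occurs on the top strand at positions 41–54.
The product runs from position 5 to position 54, so its length is 54 − 5 + 1 = 50 bp.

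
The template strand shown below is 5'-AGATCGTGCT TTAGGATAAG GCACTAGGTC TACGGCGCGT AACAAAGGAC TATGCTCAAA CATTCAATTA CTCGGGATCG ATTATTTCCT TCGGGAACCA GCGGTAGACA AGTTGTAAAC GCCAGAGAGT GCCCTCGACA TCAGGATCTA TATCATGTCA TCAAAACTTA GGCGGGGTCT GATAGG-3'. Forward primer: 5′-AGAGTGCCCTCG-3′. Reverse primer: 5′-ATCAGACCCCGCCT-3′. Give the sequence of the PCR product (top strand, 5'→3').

5'-AGAGTGCCCTCGACATCAGGATCTATATCATGTCATCAAAACTTAGGCGGGGTCTGAT-3'

Scanning the template, AGAGTGCCCTCG occurs at positions 126–137; this primer anneals to the bottom strand there with its 3' end pointing downstream.
Reverse complement of the reverse primer: AGGCGGGGTCTGAT. This occurs on the top strand at positions 170–183.
The product is the template from position 126 through 183 (58 bp).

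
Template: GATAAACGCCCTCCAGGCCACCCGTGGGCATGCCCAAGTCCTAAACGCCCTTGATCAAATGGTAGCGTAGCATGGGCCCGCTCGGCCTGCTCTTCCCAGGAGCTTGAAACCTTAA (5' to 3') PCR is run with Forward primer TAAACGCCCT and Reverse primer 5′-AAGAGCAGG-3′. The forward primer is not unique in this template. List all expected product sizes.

92 bp, 53 bp

The forward primer TAAACGCCCT matches the top strand at positions 3–12, 42–51.
The reverse primer's reverse complement is CCTGCTCTT, matching at positions 86–94.
Each forward site pairs with the reverse site to give a product ending at position 94: sizes 92, 53 bp.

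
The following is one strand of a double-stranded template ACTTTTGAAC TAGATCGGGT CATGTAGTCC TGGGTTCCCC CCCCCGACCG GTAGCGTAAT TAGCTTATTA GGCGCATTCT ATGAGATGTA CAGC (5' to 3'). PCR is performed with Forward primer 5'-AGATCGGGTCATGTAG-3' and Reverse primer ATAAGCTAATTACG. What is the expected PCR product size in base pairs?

57 bp

Forward primer AGATCGGGTCATGTAG is found on the top strand at positions 12–27.
Reverse complement of the reverse primer: CGTAATTAGCTTAT. This occurs on the top strand at positions 55–68.
Amplicon spans positions 12–68: 57 bp.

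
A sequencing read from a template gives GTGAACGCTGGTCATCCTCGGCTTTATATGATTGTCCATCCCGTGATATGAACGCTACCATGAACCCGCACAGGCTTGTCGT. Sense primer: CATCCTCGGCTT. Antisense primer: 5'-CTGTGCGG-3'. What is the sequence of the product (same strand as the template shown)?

5'-CATCCTCGGCTTTATATGATTGTCCATCCCGTGATATGAACGCTACCATGAACCCGCACAG-3'

The forward primer matches the template at positions 13–24.
Taking the reverse complement of CTGTGCGG gives CCGCACAG, found at positions 66–73 on the template; the primer anneals here to the top strand with its 3' end pointing upstream.
The product is the template from position 13 through 73 (61 bp).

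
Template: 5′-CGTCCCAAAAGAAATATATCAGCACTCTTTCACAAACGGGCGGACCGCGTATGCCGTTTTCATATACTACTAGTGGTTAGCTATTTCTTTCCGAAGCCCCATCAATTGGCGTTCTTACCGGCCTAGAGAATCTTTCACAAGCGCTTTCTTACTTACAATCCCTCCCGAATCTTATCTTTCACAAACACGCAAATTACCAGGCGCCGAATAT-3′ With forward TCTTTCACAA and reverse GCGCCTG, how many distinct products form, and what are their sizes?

The forward primer TCTTTCACAA matches the top strand at positions 26–35, 131–140, 175–184.
The reverse primer's reverse complement is CAGGCGC, matching at positions 198–204.
Each forward site pairs with the reverse site to give a product ending at position 204: sizes 179, 74, 30 bp.

Three products: 179 bp, 74 bp, 30 bp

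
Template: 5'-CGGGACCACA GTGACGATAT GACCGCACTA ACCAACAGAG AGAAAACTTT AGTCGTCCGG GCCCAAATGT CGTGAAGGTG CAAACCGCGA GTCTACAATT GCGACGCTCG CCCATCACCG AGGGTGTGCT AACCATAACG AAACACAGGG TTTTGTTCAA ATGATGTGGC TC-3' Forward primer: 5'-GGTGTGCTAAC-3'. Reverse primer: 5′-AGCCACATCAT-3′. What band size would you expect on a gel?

The forward primer matches the template at positions 123–133.
Reverse complement of the reverse primer: ATGATGTGGCT. This occurs on the top strand at positions 161–171.
Amplicon spans positions 123–171: 49 bp.

49 bp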